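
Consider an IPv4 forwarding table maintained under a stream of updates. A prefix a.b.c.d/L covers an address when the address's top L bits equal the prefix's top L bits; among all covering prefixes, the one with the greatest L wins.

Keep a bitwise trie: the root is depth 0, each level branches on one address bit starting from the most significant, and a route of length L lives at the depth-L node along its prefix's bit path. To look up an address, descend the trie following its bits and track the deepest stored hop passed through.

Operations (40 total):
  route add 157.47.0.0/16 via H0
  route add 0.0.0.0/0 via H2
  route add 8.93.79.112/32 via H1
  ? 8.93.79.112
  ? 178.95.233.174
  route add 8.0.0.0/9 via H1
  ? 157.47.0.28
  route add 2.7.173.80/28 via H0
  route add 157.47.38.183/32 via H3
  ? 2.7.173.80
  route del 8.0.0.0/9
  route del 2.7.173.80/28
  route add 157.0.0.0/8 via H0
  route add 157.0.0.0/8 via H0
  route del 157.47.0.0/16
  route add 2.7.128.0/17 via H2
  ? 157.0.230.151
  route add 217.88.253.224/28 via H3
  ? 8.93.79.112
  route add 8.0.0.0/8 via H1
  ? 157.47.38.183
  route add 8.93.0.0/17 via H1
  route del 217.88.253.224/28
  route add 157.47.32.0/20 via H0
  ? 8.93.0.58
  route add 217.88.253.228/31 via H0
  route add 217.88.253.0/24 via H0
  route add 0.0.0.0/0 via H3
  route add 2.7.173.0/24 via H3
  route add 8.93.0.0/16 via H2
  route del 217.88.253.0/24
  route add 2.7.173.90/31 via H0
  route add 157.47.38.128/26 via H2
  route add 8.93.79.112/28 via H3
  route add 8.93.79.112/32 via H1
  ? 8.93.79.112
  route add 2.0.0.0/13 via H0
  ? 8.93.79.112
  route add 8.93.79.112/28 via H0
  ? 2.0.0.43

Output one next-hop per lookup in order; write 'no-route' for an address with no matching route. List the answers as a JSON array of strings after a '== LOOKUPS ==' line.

Apply in order:
  add 157.47.0.0/16 -> H0 at depth 16
  add 0.0.0.0/0 -> H2 at depth 0
  add 8.93.79.112/32 -> H1 at depth 32
  lookup 8.93.79.112: bits 00001000010111010100111101110000 walk d0:H2→d1:-→d2:-→d3:-→d4:-→d5:-→d6:-→d7:-→d8:-→d9:-→d10:-→d11:-→d12:-→d13:-→d14:-→d15:-→d16:-→d17:-→d18:-→d19:-→d20:-→d21:-→d22:-→d23:-→d24:-→d25:-→d26:-→d27:-→d28:-→d29:-→d30:-→d31:-→d32:H1 -> H1
  lookup 178.95.233.174: bits 10 walk d0:H2→d1:-→d2:- -> H2
  add 8.0.0.0/9 -> H1 at depth 9
  lookup 157.47.0.28: bits 1001110100101111 walk d0:H2→d1:-→d2:-→d3:-→d4:-→d5:-→d6:-→d7:-→d8:-→d9:-→d10:-→d11:-→d12:-→d13:-→d14:-→d15:-→d16:H0 -> H0
  add 2.7.173.80/28 -> H0 at depth 28
  add 157.47.38.183/32 -> H3 at depth 32
  lookup 2.7.173.80: bits 0000001000000111101011010101 walk d0:H2→d1:-→d2:-→d3:-→d4:-→d5:-→d6:-→d7:-→d8:-→d9:-→d10:-→d11:-→d12:-→d13:-→d14:-→d15:-→d16:-→d17:-→d18:-→d19:-→d20:-→d21:-→d22:-→d23:-→d24:-→d25:-→d26:-→d27:-→d28:H0 -> H0
  del 8.0.0.0/9 (clear depth 9)
  del 2.7.173.80/28 (clear depth 28)
  add 157.0.0.0/8 -> H0 at depth 8
  add 157.0.0.0/8 -> H0 at depth 8
  del 157.47.0.0/16 (clear depth 16)
  add 2.7.128.0/17 -> H2 at depth 17
  lookup 157.0.230.151: bits 1001110100 walk d0:H2→d1:-→d2:-→d3:-→d4:-→d5:-→d6:-→d7:-→d8:H0→d9:-→d10:- -> H0
  add 217.88.253.224/28 -> H3 at depth 28
  lookup 8.93.79.112: bits 00001000010111010100111101110000 walk d0:H2→d1:-→d2:-→d3:-→d4:-→d5:-→d6:-→d7:-→d8:-→d9:-→d10:-→d11:-→d12:-→d13:-→d14:-→d15:-→d16:-→d17:-→d18:-→d19:-→d20:-→d21:-→d22:-→d23:-→d24:-→d25:-→d26:-→d27:-→d28:-→d29:-→d30:-→d31:-→d32:H1 -> H1
  add 8.0.0.0/8 -> H1 at depth 8
  lookup 157.47.38.183: bits 10011101001011110010011010110111 walk d0:H2→d1:-→d2:-→d3:-→d4:-→d5:-→d6:-→d7:-→d8:H0→d9:-→d10:-→d11:-→d12:-→d13:-→d14:-→d15:-→d16:-→d17:-→d18:-→d19:-→d20:-→d21:-→d22:-→d23:-→d24:-→d25:-→d26:-→d27:-→d28:-→d29:-→d30:-→d31:-→d32:H3 -> H3
  add 8.93.0.0/17 -> H1 at depth 17
  del 217.88.253.224/28 (clear depth 28)
  add 157.47.32.0/20 -> H0 at depth 20
  lookup 8.93.0.58: bits 00001000010111010 walk d0:H2→d1:-→d2:-→d3:-→d4:-→d5:-→d6:-→d7:-→d8:H1→d9:-→d10:-→d11:-→d12:-→d13:-→d14:-→d15:-→d16:-→d17:H1 -> H1
  add 217.88.253.228/31 -> H0 at depth 31
  add 217.88.253.0/24 -> H0 at depth 24
  add 0.0.0.0/0 -> H3 at depth 0
  add 2.7.173.0/24 -> H3 at depth 24
  add 8.93.0.0/16 -> H2 at depth 16
  del 217.88.253.0/24 (clear depth 24)
  add 2.7.173.90/31 -> H0 at depth 31
  add 157.47.38.128/26 -> H2 at depth 26
  add 8.93.79.112/28 -> H3 at depth 28
  add 8.93.79.112/32 -> H1 at depth 32
  lookup 8.93.79.112: bits 00001000010111010100111101110000 walk d0:H3→d1:-→d2:-→d3:-→d4:-→d5:-→d6:-→d7:-→d8:H1→d9:-→d10:-→d11:-→d12:-→d13:-→d14:-→d15:-→d16:H2→d17:H1→d18:-→d19:-→d20:-→d21:-→d22:-→d23:-→d24:-→d25:-→d26:-→d27:-→d28:H3→d29:-→d30:-→d31:-→d32:H1 -> H1
  add 2.0.0.0/13 -> H0 at depth 13
  lookup 8.93.79.112: bits 00001000010111010100111101110000 walk d0:H3→d1:-→d2:-→d3:-→d4:-→d5:-→d6:-→d7:-→d8:H1→d9:-→d10:-→d11:-→d12:-→d13:-→d14:-→d15:-→d16:H2→d17:H1→d18:-→d19:-→d20:-→d21:-→d22:-→d23:-→d24:-→d25:-→d26:-→d27:-→d28:H3→d29:-→d30:-→d31:-→d32:H1 -> H1
  add 8.93.79.112/28 -> H0 at depth 28
  lookup 2.0.0.43: bits 0000001000000 walk d0:H3→d1:-→d2:-→d3:-→d4:-→d5:-→d6:-→d7:-→d8:-→d9:-→d10:-→d11:-→d12:-→d13:H0 -> H0

== LOOKUPS ==
["H1","H2","H0","H0","H0","H1","H3","H1","H1","H1","H0"]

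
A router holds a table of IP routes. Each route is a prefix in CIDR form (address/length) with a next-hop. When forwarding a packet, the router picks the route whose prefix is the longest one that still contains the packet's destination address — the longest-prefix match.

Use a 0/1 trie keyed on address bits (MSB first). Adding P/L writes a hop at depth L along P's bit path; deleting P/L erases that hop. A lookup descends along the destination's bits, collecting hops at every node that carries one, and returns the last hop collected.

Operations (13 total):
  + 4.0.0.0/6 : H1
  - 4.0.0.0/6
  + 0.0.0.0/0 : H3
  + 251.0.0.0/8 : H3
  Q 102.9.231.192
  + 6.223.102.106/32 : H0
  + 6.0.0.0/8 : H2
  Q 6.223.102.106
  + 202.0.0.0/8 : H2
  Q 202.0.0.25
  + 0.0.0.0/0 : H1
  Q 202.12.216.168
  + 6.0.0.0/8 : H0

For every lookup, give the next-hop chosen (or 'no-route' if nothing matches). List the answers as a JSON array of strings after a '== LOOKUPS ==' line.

Process each operation:
  add 4.0.0.0/6 -> H1 at depth 6
  del 4.0.0.0/6 (clear depth 6)
  add 0.0.0.0/0 -> H3 at depth 0
  add 251.0.0.0/8 -> H3 at depth 8
  ? 102.9.231.192  path d0:H3→d1:-  best=H3
  add 6.223.102.106/32 -> H0 at depth 32
  add 6.0.0.0/8 -> H2 at depth 8
  ? 6.223.102.106  path d0:H3→d1:-→d2:-→d3:-→d4:-→d5:-→d6:-→d7:-→d8:H2→d9:-→d10:-→d11:-→d12:-→d13:-→d14:-→d15:-→d16:-→d17:-→d18:-→d19:-→d20:-→d21:-→d22:-→d23:-→d24:-→d25:-→d26:-→d27:-→d28:-→d29:-→d30:-→d31:-→d32:H0  best=H0
  add 202.0.0.0/8 -> H2 at depth 8
  ? 202.0.0.25  path d0:H3→d1:-→d2:-→d3:-→d4:-→d5:-→d6:-→d7:-→d8:H2  best=H2
  add 0.0.0.0/0 -> H1 at depth 0
  ? 202.12.216.168  path d0:H1→d1:-→d2:-→d3:-→d4:-→d5:-→d6:-→d7:-→d8:H2  best=H2
  add 6.0.0.0/8 -> H0 at depth 8

== LOOKUPS ==
["H3","H0","H2","H2"]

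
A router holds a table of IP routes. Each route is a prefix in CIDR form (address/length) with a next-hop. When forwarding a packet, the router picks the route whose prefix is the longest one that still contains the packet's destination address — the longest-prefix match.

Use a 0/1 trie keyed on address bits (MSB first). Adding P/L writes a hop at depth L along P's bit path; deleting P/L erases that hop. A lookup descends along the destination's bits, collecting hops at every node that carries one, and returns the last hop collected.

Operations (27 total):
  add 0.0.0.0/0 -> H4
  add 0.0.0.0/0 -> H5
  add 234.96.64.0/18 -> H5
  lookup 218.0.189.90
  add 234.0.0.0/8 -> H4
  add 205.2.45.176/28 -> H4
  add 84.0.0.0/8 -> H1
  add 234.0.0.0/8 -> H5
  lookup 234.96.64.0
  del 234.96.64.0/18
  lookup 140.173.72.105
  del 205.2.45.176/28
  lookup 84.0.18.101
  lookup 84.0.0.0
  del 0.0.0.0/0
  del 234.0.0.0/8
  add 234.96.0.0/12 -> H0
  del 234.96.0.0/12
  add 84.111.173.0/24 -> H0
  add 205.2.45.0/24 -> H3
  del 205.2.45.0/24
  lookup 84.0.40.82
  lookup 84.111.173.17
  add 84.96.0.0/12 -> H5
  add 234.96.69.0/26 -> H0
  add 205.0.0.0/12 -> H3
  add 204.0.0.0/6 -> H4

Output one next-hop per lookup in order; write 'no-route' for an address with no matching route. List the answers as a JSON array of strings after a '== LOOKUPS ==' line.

Trace:
  add 0.0.0.0/0 -> H4 at depth 0
  add 0.0.0.0/0 -> H5 at depth 0
  add 234.96.64.0/18 -> H5 at depth 18
  lookup 218.0.189.90: bits 11 walk d0:H5→d1:-→d2:- -> H5
  add 234.0.0.0/8 -> H4 at depth 8
  add 205.2.45.176/28 -> H4 at depth 28
  add 84.0.0.0/8 -> H1 at depth 8
  add 234.0.0.0/8 -> H5 at depth 8
  lookup 234.96.64.0: bits 111010100110000001 walk d0:H5→d1:-→d2:-→d3:-→d4:-→d5:-→d6:-→d7:-→d8:H5→d9:-→d10:-→d11:-→d12:-→d13:-→d14:-→d15:-→d16:-→d17:-→d18:H5 -> H5
  - 234.96.64.0/18 clear@18
  lookup 140.173.72.105: bits 1 walk d0:H5→d1:- -> H5
  - 205.2.45.176/28 clear@28
  lookup 84.0.18.101: bits 01010100 walk d0:H5→d1:-→d2:-→d3:-→d4:-→d5:-→d6:-→d7:-→d8:H1 -> H1
  lookup 84.0.0.0: bits 01010100 walk d0:H5→d1:-→d2:-→d3:-→d4:-→d5:-→d6:-→d7:-→d8:H1 -> H1
  - 0.0.0.0/0 clear@0
  - 234.0.0.0/8 clear@8
  add 234.96.0.0/12 -> H0 at depth 12
  - 234.96.0.0/12 clear@12
  add 84.111.173.0/24 -> H0 at depth 24
  add 205.2.45.0/24 -> H3 at depth 24
  - 205.2.45.0/24 clear@24
  lookup 84.0.40.82: bits 010101000 walk d0:-→d1:-→d2:-→d3:-→d4:-→d5:-→d6:-→d7:-→d8:H1→d9:- -> H1
  lookup 84.111.173.17: bits 010101000110111110101101 walk d0:-→d1:-→d2:-→d3:-→d4:-→d5:-→d6:-→d7:-→d8:H1→d9:-→d10:-→d11:-→d12:-→d13:-→d14:-→d15:-→d16:-→d17:-→d18:-→d19:-→d20:-→d21:-→d22:-→d23:-→d24:H0 -> H0
  add 84.96.0.0/12 -> H5 at depth 12
  add 234.96.69.0/26 -> H0 at depth 26
  add 205.0.0.0/12 -> H3 at depth 12
  add 204.0.0.0/6 -> H4 at depth 6

== LOOKUPS ==
["H5","H5","H5","H1","H1","H1","H0"]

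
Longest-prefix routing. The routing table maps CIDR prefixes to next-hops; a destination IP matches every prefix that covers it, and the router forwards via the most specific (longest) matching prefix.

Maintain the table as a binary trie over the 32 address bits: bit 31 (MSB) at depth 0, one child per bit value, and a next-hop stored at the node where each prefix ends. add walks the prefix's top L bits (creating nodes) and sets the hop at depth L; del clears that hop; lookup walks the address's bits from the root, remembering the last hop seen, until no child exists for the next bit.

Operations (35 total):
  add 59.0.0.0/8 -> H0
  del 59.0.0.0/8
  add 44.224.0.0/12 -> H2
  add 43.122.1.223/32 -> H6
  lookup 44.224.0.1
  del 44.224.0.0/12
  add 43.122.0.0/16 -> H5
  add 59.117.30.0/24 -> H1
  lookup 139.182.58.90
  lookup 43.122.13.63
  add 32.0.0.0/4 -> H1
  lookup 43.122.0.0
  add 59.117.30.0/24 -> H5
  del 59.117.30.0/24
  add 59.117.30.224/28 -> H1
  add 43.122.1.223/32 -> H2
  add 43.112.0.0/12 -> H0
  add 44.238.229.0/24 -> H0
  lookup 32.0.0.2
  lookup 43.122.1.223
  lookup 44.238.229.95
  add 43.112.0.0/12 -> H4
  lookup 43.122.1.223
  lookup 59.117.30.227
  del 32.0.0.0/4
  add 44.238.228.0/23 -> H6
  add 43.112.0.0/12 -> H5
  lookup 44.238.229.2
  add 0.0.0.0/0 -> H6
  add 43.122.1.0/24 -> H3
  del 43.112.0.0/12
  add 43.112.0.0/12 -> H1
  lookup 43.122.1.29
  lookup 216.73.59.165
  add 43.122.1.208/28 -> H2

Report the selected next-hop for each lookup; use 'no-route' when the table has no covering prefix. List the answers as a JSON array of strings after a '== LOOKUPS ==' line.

Apply in order:
  + 59.0.0.0/8 (H0) depth=8
  del 59.0.0.0/8 (clear depth 8)
  + 44.224.0.0/12 (H2) depth=12
  + 43.122.1.223/32 (H6) depth=32
  Q 44.224.0.1: descend 001011001110 ; hops seen [H2] ; pick H2
  del 44.224.0.0/12 (clear depth 12)
  + 43.122.0.0/16 (H5) depth=16
  + 59.117.30.0/24 (H1) depth=24
  Q 139.182.58.90: descend ε ; hops seen [∅] ; pick no-route
  Q 43.122.13.63: descend 00101011011110100000 ; hops seen [H5] ; pick H5
  + 32.0.0.0/4 (H1) depth=4
  Q 43.122.0.0: descend 00101011011110100000000 ; hops seen [H1,H5] ; pick H5
  + 59.117.30.0/24 (H5) depth=24
  del 59.117.30.0/24 (clear depth 24)
  + 59.117.30.224/28 (H1) depth=28
  + 43.122.1.223/32 (H2) depth=32
  + 43.112.0.0/12 (H0) depth=12
  + 44.238.229.0/24 (H0) depth=24
  Q 32.0.0.2: descend 0010 ; hops seen [H1] ; pick H1
  Q 43.122.1.223: descend 00101011011110100000000111011111 ; hops seen [H1,H0,H5,H2] ; pick H2
  Q 44.238.229.95: descend 001011001110111011100101 ; hops seen [H1,H0] ; pick H0
  + 43.112.0.0/12 (H4) depth=12
  Q 43.122.1.223: descend 00101011011110100000000111011111 ; hops seen [H1,H4,H5,H2] ; pick H2
  Q 59.117.30.227: descend 0011101101110101000111101110 ; hops seen [H1] ; pick H1
  del 32.0.0.0/4 (clear depth 4)
  + 44.238.228.0/23 (H6) depth=23
  + 43.112.0.0/12 (H5) depth=12
  Q 44.238.229.2: descend 001011001110111011100101 ; hops seen [H6,H0] ; pick H0
  + 0.0.0.0/0 (H6) depth=0
  + 43.122.1.0/24 (H3) depth=24
  del 43.112.0.0/12 (clear depth 12)
  + 43.112.0.0/12 (H1) depth=12
  Q 43.122.1.29: descend 001010110111101000000001 ; hops seen [H6,H1,H5,H3] ; pick H3
  Q 216.73.59.165: descend ε ; hops seen [H6] ; pick H6
  + 43.122.1.208/28 (H2) depth=28

== LOOKUPS ==
["H2","no-route","H5","H5","H1","H2","H0","H2","H1","H0","H3","H6"]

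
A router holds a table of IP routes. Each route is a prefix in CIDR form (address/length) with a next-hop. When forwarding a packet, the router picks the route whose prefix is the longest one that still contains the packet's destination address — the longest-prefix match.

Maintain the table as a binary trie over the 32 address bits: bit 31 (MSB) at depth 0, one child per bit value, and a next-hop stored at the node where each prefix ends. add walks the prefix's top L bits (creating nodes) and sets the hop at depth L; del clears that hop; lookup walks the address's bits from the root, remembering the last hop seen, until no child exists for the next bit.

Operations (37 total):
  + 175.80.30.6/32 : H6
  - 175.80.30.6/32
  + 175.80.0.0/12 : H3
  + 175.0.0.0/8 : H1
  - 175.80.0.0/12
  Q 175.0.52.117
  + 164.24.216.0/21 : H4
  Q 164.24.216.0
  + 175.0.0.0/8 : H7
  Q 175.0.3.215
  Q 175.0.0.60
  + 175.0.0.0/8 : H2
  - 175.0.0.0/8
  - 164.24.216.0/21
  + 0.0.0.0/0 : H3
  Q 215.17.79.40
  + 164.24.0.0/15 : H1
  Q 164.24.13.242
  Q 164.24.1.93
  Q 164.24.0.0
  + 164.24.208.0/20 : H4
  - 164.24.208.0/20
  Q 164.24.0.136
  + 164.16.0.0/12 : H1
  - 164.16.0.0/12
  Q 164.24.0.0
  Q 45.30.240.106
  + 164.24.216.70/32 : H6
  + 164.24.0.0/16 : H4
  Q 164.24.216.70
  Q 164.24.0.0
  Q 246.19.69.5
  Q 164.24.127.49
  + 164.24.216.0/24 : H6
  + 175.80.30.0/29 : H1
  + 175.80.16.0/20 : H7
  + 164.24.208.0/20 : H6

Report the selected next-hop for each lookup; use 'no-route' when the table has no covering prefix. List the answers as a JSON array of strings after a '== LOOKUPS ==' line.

Process each operation:
  + 175.80.30.6/32 (H6) depth=32
  - 175.80.30.6/32 clear@32
  + 175.80.0.0/12 (H3) depth=12
  + 175.0.0.0/8 (H1) depth=8
  - 175.80.0.0/12 clear@12
  lookup 175.0.52.117: bits 101011110 walk d0:-→d1:-→d2:-→d3:-→d4:-→d5:-→d6:-→d7:-→d8:H1→d9:- -> H1
  + 164.24.216.0/21 (H4) depth=21
  lookup 164.24.216.0: bits 101001000001100011011 walk d0:-→d1:-→d2:-→d3:-→d4:-→d5:-→d6:-→d7:-→d8:-→d9:-→d10:-→d11:-→d12:-→d13:-→d14:-→d15:-→d16:-→d17:-→d18:-→d19:-→d20:-→d21:H4 -> H4
  + 175.0.0.0/8 (H7) depth=8
  lookup 175.0.3.215: bits 101011110 walk d0:-→d1:-→d2:-→d3:-→d4:-→d5:-→d6:-→d7:-→d8:H7→d9:- -> H7
  lookup 175.0.0.60: bits 101011110 walk d0:-→d1:-→d2:-→d3:-→d4:-→d5:-→d6:-→d7:-→d8:H7→d9:- -> H7
  + 175.0.0.0/8 (H2) depth=8
  - 175.0.0.0/8 clear@8
  - 164.24.216.0/21 clear@21
  + 0.0.0.0/0 (H3) depth=0
  lookup 215.17.79.40: bits 1 walk d0:H3→d1:- -> H3
  + 164.24.0.0/15 (H1) depth=15
  lookup 164.24.13.242: bits 1010010000011000 walk d0:H3→d1:-→d2:-→d3:-→d4:-→d5:-→d6:-→d7:-→d8:-→d9:-→d10:-→d11:-→d12:-→d13:-→d14:-→d15:H1→d16:- -> H1
  lookup 164.24.1.93: bits 1010010000011000 walk d0:H3→d1:-→d2:-→d3:-→d4:-→d5:-→d6:-→d7:-→d8:-→d9:-→d10:-→d11:-→d12:-→d13:-→d14:-→d15:H1→d16:- -> H1
  lookup 164.24.0.0: bits 1010010000011000 walk d0:H3→d1:-→d2:-→d3:-→d4:-→d5:-→d6:-→d7:-→d8:-→d9:-→d10:-→d11:-→d12:-→d13:-→d14:-→d15:H1→d16:- -> H1
  + 164.24.208.0/20 (H4) depth=20
  - 164.24.208.0/20 clear@20
  lookup 164.24.0.136: bits 1010010000011000 walk d0:H3→d1:-→d2:-→d3:-→d4:-→d5:-→d6:-→d7:-→d8:-→d9:-→d10:-→d11:-→d12:-→d13:-→d14:-→d15:H1→d16:- -> H1
  + 164.16.0.0/12 (H1) depth=12
  - 164.16.0.0/12 clear@12
  lookup 164.24.0.0: bits 1010010000011000 walk d0:H3→d1:-→d2:-→d3:-→d4:-→d5:-→d6:-→d7:-→d8:-→d9:-→d10:-→d11:-→d12:-→d13:-→d14:-→d15:H1→d16:- -> H1
  lookup 45.30.240.106: bits ε walk d0:H3 -> H3
  + 164.24.216.70/32 (H6) depth=32
  + 164.24.0.0/16 (H4) depth=16
  lookup 164.24.216.70: bits 10100100000110001101100001000110 walk d0:H3→d1:-→d2:-→d3:-→d4:-→d5:-→d6:-→d7:-→d8:-→d9:-→d10:-→d11:-→d12:-→d13:-→d14:-→d15:H1→d16:H4→d17:-→d18:-→d19:-→d20:-→d21:-→d22:-→d23:-→d24:-→d25:-→d26:-→d27:-→d28:-→d29:-→d30:-→d31:-→d32:H6 -> H6
  lookup 164.24.0.0: bits 1010010000011000 walk d0:H3→d1:-→d2:-→d3:-→d4:-→d5:-→d6:-→d7:-→d8:-→d9:-→d10:-→d11:-→d12:-→d13:-→d14:-→d15:H1→d16:H4 -> H4
  lookup 246.19.69.5: bits 1 walk d0:H3→d1:- -> H3
  lookup 164.24.127.49: bits 1010010000011000 walk d0:H3→d1:-→d2:-→d3:-→d4:-→d5:-→d6:-→d7:-→d8:-→d9:-→d10:-→d11:-→d12:-→d13:-→d14:-→d15:H1→d16:H4 -> H4
  + 164.24.216.0/24 (H6) depth=24
  + 175.80.30.0/29 (H1) depth=29
  + 175.80.16.0/20 (H7) depth=20
  + 164.24.208.0/20 (H6) depth=20

== LOOKUPS ==
["H1","H4","H7","H7","H3","H1","H1","H1","H1","H1","H3","H6","H4","H3","H4"]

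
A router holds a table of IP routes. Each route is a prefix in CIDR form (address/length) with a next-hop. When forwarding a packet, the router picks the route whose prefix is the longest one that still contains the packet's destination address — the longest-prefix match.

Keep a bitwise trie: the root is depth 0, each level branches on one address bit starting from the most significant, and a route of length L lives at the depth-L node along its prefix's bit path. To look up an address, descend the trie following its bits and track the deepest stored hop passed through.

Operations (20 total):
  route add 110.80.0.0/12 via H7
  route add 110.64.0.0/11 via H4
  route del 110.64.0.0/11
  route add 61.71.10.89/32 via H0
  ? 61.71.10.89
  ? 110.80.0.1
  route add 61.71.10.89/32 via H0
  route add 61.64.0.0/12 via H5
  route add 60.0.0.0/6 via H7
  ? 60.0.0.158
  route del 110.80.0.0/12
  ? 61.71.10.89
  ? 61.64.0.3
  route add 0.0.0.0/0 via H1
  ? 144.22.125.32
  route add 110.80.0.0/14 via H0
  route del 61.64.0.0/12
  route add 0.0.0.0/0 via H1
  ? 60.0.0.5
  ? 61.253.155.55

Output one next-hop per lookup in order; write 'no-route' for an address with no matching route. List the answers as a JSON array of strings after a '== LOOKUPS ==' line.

Trace:
  add 110.80.0.0/12 -> H7 at depth 12
  add 110.64.0.0/11 -> H4 at depth 11
  - 110.64.0.0/11 clear@11
  add 61.71.10.89/32 -> H0 at depth 32
  Q 61.71.10.89: descend 00111101010001110000101001011001 ; hops seen [H0] ; pick H0
  Q 110.80.0.1: descend 011011100101 ; hops seen [H7] ; pick H7
  add 61.71.10.89/32 -> H0 at depth 32
  add 61.64.0.0/12 -> H5 at depth 12
  add 60.0.0.0/6 -> H7 at depth 6
  Q 60.0.0.158: descend 0011110 ; hops seen [H7] ; pick H7
  - 110.80.0.0/12 clear@12
  Q 61.71.10.89: descend 00111101010001110000101001011001 ; hops seen [H7,H5,H0] ; pick H0
  Q 61.64.0.3: descend 0011110101000 ; hops seen [H7,H5] ; pick H5
  add 0.0.0.0/0 -> H1 at depth 0
  Q 144.22.125.32: descend ε ; hops seen [H1] ; pick H1
  add 110.80.0.0/14 -> H0 at depth 14
  - 61.64.0.0/12 clear@12
  add 0.0.0.0/0 -> H1 at depth 0
  Q 60.0.0.5: descend 0011110 ; hops seen [H1,H7] ; pick H7
  Q 61.253.155.55: descend 00111101 ; hops seen [H1,H7] ; pick H7

== LOOKUPS ==
["H0","H7","H7","H0","H5","H1","H7","H7"]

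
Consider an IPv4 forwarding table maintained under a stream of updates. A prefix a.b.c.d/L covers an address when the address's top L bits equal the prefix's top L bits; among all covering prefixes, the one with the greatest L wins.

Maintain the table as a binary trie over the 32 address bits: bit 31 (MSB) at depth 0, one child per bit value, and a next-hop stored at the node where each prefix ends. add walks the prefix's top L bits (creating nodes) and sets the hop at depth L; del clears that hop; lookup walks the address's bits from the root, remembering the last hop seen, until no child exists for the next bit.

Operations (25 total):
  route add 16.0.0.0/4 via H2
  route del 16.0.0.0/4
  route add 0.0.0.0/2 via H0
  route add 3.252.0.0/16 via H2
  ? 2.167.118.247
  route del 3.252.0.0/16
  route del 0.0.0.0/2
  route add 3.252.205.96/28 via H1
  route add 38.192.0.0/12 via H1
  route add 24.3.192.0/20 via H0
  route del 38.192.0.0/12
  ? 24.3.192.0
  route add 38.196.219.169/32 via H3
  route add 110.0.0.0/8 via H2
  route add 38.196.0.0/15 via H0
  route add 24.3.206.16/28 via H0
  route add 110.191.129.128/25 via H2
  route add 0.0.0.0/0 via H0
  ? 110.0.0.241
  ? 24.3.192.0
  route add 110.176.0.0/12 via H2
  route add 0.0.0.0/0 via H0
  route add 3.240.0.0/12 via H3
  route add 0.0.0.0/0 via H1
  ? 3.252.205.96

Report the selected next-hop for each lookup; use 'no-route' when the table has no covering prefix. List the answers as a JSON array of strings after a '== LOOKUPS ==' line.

Process each operation:
  add 16.0.0.0/4 -> H2 at depth 4
  del 16.0.0.0/4 (clear depth 4)
  add 0.0.0.0/2 -> H0 at depth 2
  add 3.252.0.0/16 -> H2 at depth 16
  ? 2.167.118.247  path d0:-→d1:-→d2:H0→d3:-→d4:-→d5:-→d6:-→d7:-  best=H0
  del 3.252.0.0/16 (clear depth 16)
  del 0.0.0.0/2 (clear depth 2)
  add 3.252.205.96/28 -> H1 at depth 28
  add 38.192.0.0/12 -> H1 at depth 12
  add 24.3.192.0/20 -> H0 at depth 20
  del 38.192.0.0/12 (clear depth 12)
  ? 24.3.192.0  path d0:-→d1:-→d2:-→d3:-→d4:-→d5:-→d6:-→d7:-→d8:-→d9:-→d10:-→d11:-→d12:-→d13:-→d14:-→d15:-→d16:-→d17:-→d18:-→d19:-→d20:H0  best=H0
  add 38.196.219.169/32 -> H3 at depth 32
  add 110.0.0.0/8 -> H2 at depth 8
  add 38.196.0.0/15 -> H0 at depth 15
  add 24.3.206.16/28 -> H0 at depth 28
  add 110.191.129.128/25 -> H2 at depth 25
  add 0.0.0.0/0 -> H0 at depth 0
  ? 110.0.0.241  path d0:H0→d1:-→d2:-→d3:-→d4:-→d5:-→d6:-→d7:-→d8:H2  best=H2
  ? 24.3.192.0  path d0:H0→d1:-→d2:-→d3:-→d4:-→d5:-→d6:-→d7:-→d8:-→d9:-→d10:-→d11:-→d12:-→d13:-→d14:-→d15:-→d16:-→d17:-→d18:-→d19:-→d20:H0  best=H0
  add 110.176.0.0/12 -> H2 at depth 12
  add 0.0.0.0/0 -> H0 at depth 0
  add 3.240.0.0/12 -> H3 at depth 12
  add 0.0.0.0/0 -> H1 at depth 0
  ? 3.252.205.96  path d0:H1→d1:-→d2:-→d3:-→d4:-→d5:-→d6:-→d7:-→d8:-→d9:-→d10:-→d11:-→d12:H3→d13:-→d14:-→d15:-→d16:-→d17:-→d18:-→d19:-→d20:-→d21:-→d22:-→d23:-→d24:-→d25:-→d26:-→d27:-→d28:H1  best=H1

== LOOKUPS ==
["H0","H0","H2","H0","H1"]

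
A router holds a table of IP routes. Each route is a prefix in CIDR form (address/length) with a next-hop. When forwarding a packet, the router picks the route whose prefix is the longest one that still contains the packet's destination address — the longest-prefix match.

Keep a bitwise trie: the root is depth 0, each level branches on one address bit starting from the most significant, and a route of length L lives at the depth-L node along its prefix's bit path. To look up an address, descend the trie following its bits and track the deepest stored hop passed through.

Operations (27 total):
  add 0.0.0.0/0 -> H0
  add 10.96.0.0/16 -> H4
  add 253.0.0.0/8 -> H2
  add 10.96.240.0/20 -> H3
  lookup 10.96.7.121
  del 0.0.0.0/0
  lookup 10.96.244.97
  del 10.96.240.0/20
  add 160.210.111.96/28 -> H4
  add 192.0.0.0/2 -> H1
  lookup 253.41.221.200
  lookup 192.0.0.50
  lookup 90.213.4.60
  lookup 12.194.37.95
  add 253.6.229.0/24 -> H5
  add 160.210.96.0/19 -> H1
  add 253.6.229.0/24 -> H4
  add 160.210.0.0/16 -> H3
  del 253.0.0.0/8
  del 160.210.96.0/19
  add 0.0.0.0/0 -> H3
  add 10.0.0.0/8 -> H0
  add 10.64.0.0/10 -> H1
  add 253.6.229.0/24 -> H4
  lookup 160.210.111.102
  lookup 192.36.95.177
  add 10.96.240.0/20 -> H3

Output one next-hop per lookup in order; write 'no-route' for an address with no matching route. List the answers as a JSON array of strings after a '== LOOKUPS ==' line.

Trace:
  add 0.0.0.0/0 -> H0 at depth 0
  add 10.96.0.0/16 -> H4 at depth 16
  add 253.0.0.0/8 -> H2 at depth 8
  add 10.96.240.0/20 -> H3 at depth 20
  Q 10.96.7.121: descend 0000101001100000 ; hops seen [H0,H4] ; pick H4
  del 0.0.0.0/0 (clear depth 0)
  Q 10.96.244.97: descend 00001010011000001111 ; hops seen [H4,H3] ; pick H3
  del 10.96.240.0/20 (clear depth 20)
  add 160.210.111.96/28 -> H4 at depth 28
  add 192.0.0.0/2 -> H1 at depth 2
  Q 253.41.221.200: descend 11111101 ; hops seen [H1,H2] ; pick H2
  Q 192.0.0.50: descend 11 ; hops seen [H1] ; pick H1
  Q 90.213.4.60: descend 0 ; hops seen [∅] ; pick no-route
  Q 12.194.37.95: descend 00001 ; hops seen [∅] ; pick no-route
  add 253.6.229.0/24 -> H5 at depth 24
  add 160.210.96.0/19 -> H1 at depth 19
  add 253.6.229.0/24 -> H4 at depth 24
  add 160.210.0.0/16 -> H3 at depth 16
  del 253.0.0.0/8 (clear depth 8)
  del 160.210.96.0/19 (clear depth 19)
  add 0.0.0.0/0 -> H3 at depth 0
  add 10.0.0.0/8 -> H0 at depth 8
  add 10.64.0.0/10 -> H1 at depth 10
  add 253.6.229.0/24 -> H4 at depth 24
  Q 160.210.111.102: descend 1010000011010010011011110110 ; hops seen [H3,H3,H4] ; pick H4
  Q 192.36.95.177: descend 11 ; hops seen [H3,H1] ; pick H1
  add 10.96.240.0/20 -> H3 at depth 20

== LOOKUPS ==
["H4","H3","H2","H1","no-route","no-route","H4","H1"]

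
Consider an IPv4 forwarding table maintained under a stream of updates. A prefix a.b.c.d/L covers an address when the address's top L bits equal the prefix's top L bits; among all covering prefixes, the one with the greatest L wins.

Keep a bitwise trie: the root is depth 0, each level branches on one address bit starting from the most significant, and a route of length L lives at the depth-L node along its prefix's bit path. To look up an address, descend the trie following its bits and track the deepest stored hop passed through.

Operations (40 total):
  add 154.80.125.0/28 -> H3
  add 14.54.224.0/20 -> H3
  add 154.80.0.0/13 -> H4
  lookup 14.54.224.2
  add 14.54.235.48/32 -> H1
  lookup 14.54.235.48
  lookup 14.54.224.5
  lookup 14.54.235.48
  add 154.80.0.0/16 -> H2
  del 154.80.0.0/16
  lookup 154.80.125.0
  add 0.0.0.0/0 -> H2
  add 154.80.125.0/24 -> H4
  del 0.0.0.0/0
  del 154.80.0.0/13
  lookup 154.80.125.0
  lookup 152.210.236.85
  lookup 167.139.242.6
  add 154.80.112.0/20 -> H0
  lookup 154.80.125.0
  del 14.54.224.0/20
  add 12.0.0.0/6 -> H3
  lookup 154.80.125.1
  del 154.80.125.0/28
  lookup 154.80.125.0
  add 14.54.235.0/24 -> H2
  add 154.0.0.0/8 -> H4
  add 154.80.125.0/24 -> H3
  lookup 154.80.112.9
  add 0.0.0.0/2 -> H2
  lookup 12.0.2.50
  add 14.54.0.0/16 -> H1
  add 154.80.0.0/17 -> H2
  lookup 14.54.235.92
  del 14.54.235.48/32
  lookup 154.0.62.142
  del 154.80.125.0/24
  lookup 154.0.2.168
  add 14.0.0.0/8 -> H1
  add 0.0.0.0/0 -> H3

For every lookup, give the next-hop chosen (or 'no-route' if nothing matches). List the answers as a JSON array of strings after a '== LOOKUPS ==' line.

Trace:
  + 154.80.125.0/28 (H3) depth=28
  + 14.54.224.0/20 (H3) depth=20
  + 154.80.0.0/13 (H4) depth=13
  Q 14.54.224.2: descend 00001110001101101110 ; hops seen [H3] ; pick H3
  + 14.54.235.48/32 (H1) depth=32
  Q 14.54.235.48: descend 00001110001101101110101100110000 ; hops seen [H3,H1] ; pick H1
  Q 14.54.224.5: descend 00001110001101101110 ; hops seen [H3] ; pick H3
  Q 14.54.235.48: descend 00001110001101101110101100110000 ; hops seen [H3,H1] ; pick H1
  + 154.80.0.0/16 (H2) depth=16
  del 154.80.0.0/16 (clear depth 16)
  Q 154.80.125.0: descend 1001101001010000011111010000 ; hops seen [H4,H3] ; pick H3
  + 0.0.0.0/0 (H2) depth=0
  + 154.80.125.0/24 (H4) depth=24
  del 0.0.0.0/0 (clear depth 0)
  del 154.80.0.0/13 (clear depth 13)
  Q 154.80.125.0: descend 1001101001010000011111010000 ; hops seen [H4,H3] ; pick H3
  Q 152.210.236.85: descend 100110 ; hops seen [∅] ; pick no-route
  Q 167.139.242.6: descend 10 ; hops seen [∅] ; pick no-route
  + 154.80.112.0/20 (H0) depth=20
  Q 154.80.125.0: descend 1001101001010000011111010000 ; hops seen [H0,H4,H3] ; pick H3
  del 14.54.224.0/20 (clear depth 20)
  + 12.0.0.0/6 (H3) depth=6
  Q 154.80.125.1: descend 1001101001010000011111010000 ; hops seen [H0,H4,H3] ; pick H3
  del 154.80.125.0/28 (clear depth 28)
  Q 154.80.125.0: descend 1001101001010000011111010000 ; hops seen [H0,H4] ; pick H4
  + 14.54.235.0/24 (H2) depth=24
  + 154.0.0.0/8 (H4) depth=8
  + 154.80.125.0/24 (H3) depth=24
  Q 154.80.112.9: descend 10011010010100000111 ; hops seen [H4,H0] ; pick H0
  + 0.0.0.0/2 (H2) depth=2
  Q 12.0.2.50: descend 000011 ; hops seen [H2,H3] ; pick H3
  + 14.54.0.0/16 (H1) depth=16
  + 154.80.0.0/17 (H2) depth=17
  Q 14.54.235.92: descend 0000111000110110111010110 ; hops seen [H2,H3,H1,H2] ; pick H2
  del 14.54.235.48/32 (clear depth 32)
  Q 154.0.62.142: descend 100110100 ; hops seen [H4] ; pick H4
  del 154.80.125.0/24 (clear depth 24)
  Q 154.0.2.168: descend 100110100 ; hops seen [H4] ; pick H4
  + 14.0.0.0/8 (H1) depth=8
  + 0.0.0.0/0 (H3) depth=0

== LOOKUPS ==
["H3","H1","H3","H1","H3","H3","no-route","no-route","H3","H3","H4","H0","H3","H2","H4","H4"]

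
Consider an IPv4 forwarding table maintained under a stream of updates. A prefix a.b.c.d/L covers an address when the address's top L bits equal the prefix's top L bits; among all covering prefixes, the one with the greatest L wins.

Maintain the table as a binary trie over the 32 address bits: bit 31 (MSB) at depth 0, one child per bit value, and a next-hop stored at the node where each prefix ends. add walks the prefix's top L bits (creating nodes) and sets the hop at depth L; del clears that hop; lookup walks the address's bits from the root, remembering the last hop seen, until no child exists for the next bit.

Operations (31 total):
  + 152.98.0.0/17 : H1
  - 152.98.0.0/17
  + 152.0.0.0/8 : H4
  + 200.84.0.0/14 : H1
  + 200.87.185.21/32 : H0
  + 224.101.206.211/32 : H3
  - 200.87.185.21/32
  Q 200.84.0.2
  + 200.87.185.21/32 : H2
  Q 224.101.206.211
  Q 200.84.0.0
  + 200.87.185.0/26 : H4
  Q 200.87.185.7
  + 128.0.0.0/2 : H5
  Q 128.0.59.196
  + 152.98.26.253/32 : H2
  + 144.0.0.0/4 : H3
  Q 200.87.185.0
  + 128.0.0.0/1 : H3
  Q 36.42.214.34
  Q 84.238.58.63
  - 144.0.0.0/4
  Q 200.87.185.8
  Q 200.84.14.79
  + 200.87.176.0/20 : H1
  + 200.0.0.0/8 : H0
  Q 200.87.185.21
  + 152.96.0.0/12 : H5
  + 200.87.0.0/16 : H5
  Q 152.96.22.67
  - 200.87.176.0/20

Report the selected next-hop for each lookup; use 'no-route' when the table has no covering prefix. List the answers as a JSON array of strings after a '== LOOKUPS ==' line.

Trace:
  add 152.98.0.0/17 -> H1 at depth 17
  - 152.98.0.0/17 clear@17
  add 152.0.0.0/8 -> H4 at depth 8
  add 200.84.0.0/14 -> H1 at depth 14
  add 200.87.185.21/32 -> H0 at depth 32
  add 224.101.206.211/32 -> H3 at depth 32
  - 200.87.185.21/32 clear@32
  lookup 200.84.0.2: bits 11001000010101 walk d0:-→d1:-→d2:-→d3:-→d4:-→d5:-→d6:-→d7:-→d8:-→d9:-→d10:-→d11:-→d12:-→d13:-→d14:H1 -> H1
  add 200.87.185.21/32 -> H2 at depth 32
  lookup 224.101.206.211: bits 11100000011001011100111011010011 walk d0:-→d1:-→d2:-→d3:-→d4:-→d5:-→d6:-→d7:-→d8:-→d9:-→d10:-→d11:-→d12:-→d13:-→d14:-→d15:-→d16:-→d17:-→d18:-→d19:-→d20:-→d21:-→d22:-→d23:-→d24:-→d25:-→d26:-→d27:-→d28:-→d29:-→d30:-→d31:-→d32:H3 -> H3
  lookup 200.84.0.0: bits 11001000010101 walk d0:-→d1:-→d2:-→d3:-→d4:-→d5:-→d6:-→d7:-→d8:-→d9:-→d10:-→d11:-→d12:-→d13:-→d14:H1 -> H1
  add 200.87.185.0/26 -> H4 at depth 26
  lookup 200.87.185.7: bits 110010000101011110111001000 walk d0:-→d1:-→d2:-→d3:-→d4:-→d5:-→d6:-→d7:-→d8:-→d9:-→d10:-→d11:-→d12:-→d13:-→d14:H1→d15:-→d16:-→d17:-→d18:-→d19:-→d20:-→d21:-→d22:-→d23:-→d24:-→d25:-→d26:H4→d27:- -> H4
  add 128.0.0.0/2 -> H5 at depth 2
  lookup 128.0.59.196: bits 100 walk d0:-→d1:-→d2:H5→d3:- -> H5
  add 152.98.26.253/32 -> H2 at depth 32
  add 144.0.0.0/4 -> H3 at depth 4
  lookup 200.87.185.0: bits 110010000101011110111001000 walk d0:-→d1:-→d2:-→d3:-→d4:-→d5:-→d6:-→d7:-→d8:-→d9:-→d10:-→d11:-→d12:-→d13:-→d14:H1→d15:-→d16:-→d17:-→d18:-→d19:-→d20:-→d21:-→d22:-→d23:-→d24:-→d25:-→d26:H4→d27:- -> H4
  add 128.0.0.0/1 -> H3 at depth 1
  lookup 36.42.214.34: bits ε walk d0:- -> no-route
  lookup 84.238.58.63: bits ε walk d0:- -> no-route
  - 144.0.0.0/4 clear@4
  lookup 200.87.185.8: bits 110010000101011110111001000 walk d0:-→d1:H3→d2:-→d3:-→d4:-→d5:-→d6:-→d7:-→d8:-→d9:-→d10:-→d11:-→d12:-→d13:-→d14:H1→d15:-→d16:-→d17:-→d18:-→d19:-→d20:-→d21:-→d22:-→d23:-→d24:-→d25:-→d26:H4→d27:- -> H4
  lookup 200.84.14.79: bits 11001000010101 walk d0:-→d1:H3→d2:-→d3:-→d4:-→d5:-→d6:-→d7:-→d8:-→d9:-→d10:-→d11:-→d12:-→d13:-→d14:H1 -> H1
  add 200.87.176.0/20 -> H1 at depth 20
  add 200.0.0.0/8 -> H0 at depth 8
  lookup 200.87.185.21: bits 11001000010101111011100100010101 walk d0:-→d1:H3→d2:-→d3:-→d4:-→d5:-→d6:-→d7:-→d8:H0→d9:-→d10:-→d11:-→d12:-→d13:-→d14:H1→d15:-→d16:-→d17:-→d18:-→d19:-→d20:H1→d21:-→d22:-→d23:-→d24:-→d25:-→d26:H4→d27:-→d28:-→d29:-→d30:-→d31:-→d32:H2 -> H2
  add 152.96.0.0/12 -> H5 at depth 12
  add 200.87.0.0/16 -> H5 at depth 16
  lookup 152.96.22.67: bits 10011000011000 walk d0:-→d1:H3→d2:H5→d3:-→d4:-→d5:-→d6:-→d7:-→d8:H4→d9:-→d10:-→d11:-→d12:H5→d13:-→d14:- -> H5
  - 200.87.176.0/20 clear@20

== LOOKUPS ==
["H1","H3","H1","H4","H5","H4","no-route","no-route","H4","H1","H2","H5"]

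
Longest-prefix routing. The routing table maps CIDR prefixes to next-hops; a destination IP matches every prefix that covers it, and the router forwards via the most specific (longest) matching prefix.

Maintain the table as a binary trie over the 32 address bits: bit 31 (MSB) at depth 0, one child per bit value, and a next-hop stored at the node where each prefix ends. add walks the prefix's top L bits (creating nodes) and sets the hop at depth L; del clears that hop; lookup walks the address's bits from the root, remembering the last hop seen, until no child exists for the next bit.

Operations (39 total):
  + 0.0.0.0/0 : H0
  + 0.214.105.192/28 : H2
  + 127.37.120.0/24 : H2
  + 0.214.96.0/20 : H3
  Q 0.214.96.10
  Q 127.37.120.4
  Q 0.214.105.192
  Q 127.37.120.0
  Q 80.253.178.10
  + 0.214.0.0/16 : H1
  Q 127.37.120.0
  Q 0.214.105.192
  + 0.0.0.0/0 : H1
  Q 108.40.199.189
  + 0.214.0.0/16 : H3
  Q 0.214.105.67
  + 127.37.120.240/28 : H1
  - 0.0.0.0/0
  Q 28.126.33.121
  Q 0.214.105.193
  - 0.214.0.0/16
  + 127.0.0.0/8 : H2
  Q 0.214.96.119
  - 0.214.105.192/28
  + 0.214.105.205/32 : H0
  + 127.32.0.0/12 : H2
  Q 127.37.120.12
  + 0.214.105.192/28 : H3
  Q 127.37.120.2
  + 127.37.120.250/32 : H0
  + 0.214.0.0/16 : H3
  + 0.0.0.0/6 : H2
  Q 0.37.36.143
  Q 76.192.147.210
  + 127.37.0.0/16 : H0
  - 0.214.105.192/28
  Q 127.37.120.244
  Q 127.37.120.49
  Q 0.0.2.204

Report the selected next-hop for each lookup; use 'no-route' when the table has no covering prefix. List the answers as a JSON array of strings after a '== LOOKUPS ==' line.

Trace:
  + 0.0.0.0/0 (H0) depth=0
  + 0.214.105.192/28 (H2) depth=28
  + 127.37.120.0/24 (H2) depth=24
  + 0.214.96.0/20 (H3) depth=20
  lookup 0.214.96.10: bits 00000000110101100110 walk d0:H0→d1:-→d2:-→d3:-→d4:-→d5:-→d6:-→d7:-→d8:-→d9:-→d10:-→d11:-→d12:-→d13:-→d14:-→d15:-→d16:-→d17:-→d18:-→d19:-→d20:H3 -> H3
  lookup 127.37.120.4: bits 011111110010010101111000 walk d0:H0→d1:-→d2:-→d3:-→d4:-→d5:-→d6:-→d7:-→d8:-→d9:-→d10:-→d11:-→d12:-→d13:-→d14:-→d15:-→d16:-→d17:-→d18:-→d19:-→d20:-→d21:-→d22:-→d23:-→d24:H2 -> H2
  lookup 0.214.105.192: bits 0000000011010110011010011100 walk d0:H0→d1:-→d2:-→d3:-→d4:-→d5:-→d6:-→d7:-→d8:-→d9:-→d10:-→d11:-→d12:-→d13:-→d14:-→d15:-→d16:-→d17:-→d18:-→d19:-→d20:H3→d21:-→d22:-→d23:-→d24:-→d25:-→d26:-→d27:-→d28:H2 -> H2
  lookup 127.37.120.0: bits 011111110010010101111000 walk d0:H0→d1:-→d2:-→d3:-→d4:-→d5:-→d6:-→d7:-→d8:-→d9:-→d10:-→d11:-→d12:-→d13:-→d14:-→d15:-→d16:-→d17:-→d18:-→d19:-→d20:-→d21:-→d22:-→d23:-→d24:H2 -> H2
  lookup 80.253.178.10: bits 01 walk d0:H0→d1:-→d2:- -> H0
  + 0.214.0.0/16 (H1) depth=16
  lookup 127.37.120.0: bits 011111110010010101111000 walk d0:H0→d1:-→d2:-→d3:-→d4:-→d5:-→d6:-→d7:-→d8:-→d9:-→d10:-→d11:-→d12:-→d13:-→d14:-→d15:-→d16:-→d17:-→d18:-→d19:-→d20:-→d21:-→d22:-→d23:-→d24:H2 -> H2
  lookup 0.214.105.192: bits 0000000011010110011010011100 walk d0:H0→d1:-→d2:-→d3:-→d4:-→d5:-→d6:-→d7:-→d8:-→d9:-→d10:-→d11:-→d12:-→d13:-→d14:-→d15:-→d16:H1→d17:-→d18:-→d19:-→d20:H3→d21:-→d22:-→d23:-→d24:-→d25:-→d26:-→d27:-→d28:H2 -> H2
  + 0.0.0.0/0 (H1) depth=0
  lookup 108.40.199.189: bits 011 walk d0:H1→d1:-→d2:-→d3:- -> H1
  + 0.214.0.0/16 (H3) depth=16
  lookup 0.214.105.67: bits 000000001101011001101001 walk d0:H1→d1:-→d2:-→d3:-→d4:-→d5:-→d6:-→d7:-→d8:-→d9:-→d10:-→d11:-→d12:-→d13:-→d14:-→d15:-→d16:H3→d17:-→d18:-→d19:-→d20:H3→d21:-→d22:-→d23:-→d24:- -> H3
  + 127.37.120.240/28 (H1) depth=28
  del 0.0.0.0/0 (clear depth 0)
  lookup 28.126.33.121: bits 000 walk d0:-→d1:-→d2:-→d3:- -> no-route
  lookup 0.214.105.193: bits 0000000011010110011010011100 walk d0:-→d1:-→d2:-→d3:-→d4:-→d5:-→d6:-→d7:-→d8:-→d9:-→d10:-→d11:-→d12:-→d13:-→d14:-→d15:-→d16:H3→d17:-→d18:-→d19:-→d20:H3→d21:-→d22:-→d23:-→d24:-→d25:-→d26:-→d27:-→d28:H2 -> H2
  del 0.214.0.0/16 (clear depth 16)
  + 127.0.0.0/8 (H2) depth=8
  lookup 0.214.96.119: bits 00000000110101100110 walk d0:-→d1:-→d2:-→d3:-→d4:-→d5:-→d6:-→d7:-→d8:-→d9:-→d10:-→d11:-→d12:-→d13:-→d14:-→d15:-→d16:-→d17:-→d18:-→d19:-→d20:H3 -> H3
  del 0.214.105.192/28 (clear depth 28)
  + 0.214.105.205/32 (H0) depth=32
  + 127.32.0.0/12 (H2) depth=12
  lookup 127.37.120.12: bits 011111110010010101111000 walk d0:-→d1:-→d2:-→d3:-→d4:-→d5:-→d6:-→d7:-→d8:H2→d9:-→d10:-→d11:-→d12:H2→d13:-→d14:-→d15:-→d16:-→d17:-→d18:-→d19:-→d20:-→d21:-→d22:-→d23:-→d24:H2 -> H2
  + 0.214.105.192/28 (H3) depth=28
  lookup 127.37.120.2: bits 011111110010010101111000 walk d0:-→d1:-→d2:-→d3:-→d4:-→d5:-→d6:-→d7:-→d8:H2→d9:-→d10:-→d11:-→d12:H2→d13:-→d14:-→d15:-→d16:-→d17:-→d18:-→d19:-→d20:-→d21:-→d22:-→d23:-→d24:H2 -> H2
  + 127.37.120.250/32 (H0) depth=32
  + 0.214.0.0/16 (H3) depth=16
  + 0.0.0.0/6 (H2) depth=6
  lookup 0.37.36.143: bits 00000000 walk d0:-→d1:-→d2:-→d3:-→d4:-→d5:-→d6:H2→d7:-→d8:- -> H2
  lookup 76.192.147.210: bits 01 walk d0:-→d1:-→d2:- -> no-route
  + 127.37.0.0/16 (H0) depth=16
  del 0.214.105.192/28 (clear depth 28)
  lookup 127.37.120.244: bits 0111111100100101011110001111 walk d0:-→d1:-→d2:-→d3:-→d4:-→d5:-→d6:-→d7:-→d8:H2→d9:-→d10:-→d11:-→d12:H2→d13:-→d14:-→d15:-→d16:H0→d17:-→d18:-→d19:-→d20:-→d21:-→d22:-→d23:-→d24:H2→d25:-→d26:-→d27:-→d28:H1 -> H1
  lookup 127.37.120.49: bits 011111110010010101111000 walk d0:-→d1:-→d2:-→d3:-→d4:-→d5:-→d6:-→d7:-→d8:H2→d9:-→d10:-→d11:-→d12:H2→d13:-→d14:-→d15:-→d16:H0→d17:-→d18:-→d19:-→d20:-→d21:-→d22:-→d23:-→d24:H2 -> H2
  lookup 0.0.2.204: bits 00000000 walk d0:-→d1:-→d2:-→d3:-→d4:-→d5:-→d6:H2→d7:-→d8:- -> H2

== LOOKUPS ==
["H3","H2","H2","H2","H0","H2","H2","H1","H3","no-route","H2","H3","H2","H2","H2","no-route","H1","H2","H2"]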